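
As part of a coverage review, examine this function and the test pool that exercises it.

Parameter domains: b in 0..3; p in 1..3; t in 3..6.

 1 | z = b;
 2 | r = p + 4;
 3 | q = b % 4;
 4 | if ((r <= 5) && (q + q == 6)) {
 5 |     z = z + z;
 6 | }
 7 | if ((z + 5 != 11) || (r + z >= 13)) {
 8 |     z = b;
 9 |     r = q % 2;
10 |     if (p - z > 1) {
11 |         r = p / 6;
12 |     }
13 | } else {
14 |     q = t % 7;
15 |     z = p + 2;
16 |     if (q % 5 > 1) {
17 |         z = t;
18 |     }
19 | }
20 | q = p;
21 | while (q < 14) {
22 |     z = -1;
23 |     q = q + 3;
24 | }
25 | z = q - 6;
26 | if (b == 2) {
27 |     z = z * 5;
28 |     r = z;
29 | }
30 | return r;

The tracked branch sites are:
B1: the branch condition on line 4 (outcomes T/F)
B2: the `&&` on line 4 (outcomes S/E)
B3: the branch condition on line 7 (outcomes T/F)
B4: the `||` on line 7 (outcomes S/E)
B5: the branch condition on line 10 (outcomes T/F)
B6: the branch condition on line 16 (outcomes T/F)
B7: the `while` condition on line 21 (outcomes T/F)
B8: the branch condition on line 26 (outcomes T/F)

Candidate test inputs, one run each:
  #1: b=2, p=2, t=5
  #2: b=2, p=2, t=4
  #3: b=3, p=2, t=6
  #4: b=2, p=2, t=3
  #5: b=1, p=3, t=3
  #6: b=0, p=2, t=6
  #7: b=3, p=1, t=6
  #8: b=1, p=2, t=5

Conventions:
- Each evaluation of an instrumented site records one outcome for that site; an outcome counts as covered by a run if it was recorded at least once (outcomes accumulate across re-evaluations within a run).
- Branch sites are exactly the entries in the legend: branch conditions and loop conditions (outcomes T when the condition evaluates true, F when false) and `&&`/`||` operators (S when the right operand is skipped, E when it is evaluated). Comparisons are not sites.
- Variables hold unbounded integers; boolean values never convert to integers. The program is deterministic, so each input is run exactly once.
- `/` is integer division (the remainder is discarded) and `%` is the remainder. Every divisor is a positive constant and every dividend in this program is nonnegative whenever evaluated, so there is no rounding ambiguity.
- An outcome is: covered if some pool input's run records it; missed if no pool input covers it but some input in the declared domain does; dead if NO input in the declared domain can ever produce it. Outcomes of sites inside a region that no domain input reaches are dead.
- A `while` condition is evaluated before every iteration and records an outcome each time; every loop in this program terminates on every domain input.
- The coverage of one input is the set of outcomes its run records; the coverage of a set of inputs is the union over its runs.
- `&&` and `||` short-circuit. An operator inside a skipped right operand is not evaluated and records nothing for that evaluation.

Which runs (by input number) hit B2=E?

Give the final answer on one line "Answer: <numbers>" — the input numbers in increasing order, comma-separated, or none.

input #1 (b=2, p=2, t=5): does not produce B2=E
input #2 (b=2, p=2, t=4): does not produce B2=E
input #3 (b=3, p=2, t=6): does not produce B2=E
input #4 (b=2, p=2, t=3): does not produce B2=E
input #5 (b=1, p=3, t=3): does not produce B2=E
input #6 (b=0, p=2, t=6): does not produce B2=E
input #7 (b=3, p=1, t=6): produces B2=E
input #8 (b=1, p=2, t=5): does not produce B2=E

Answer: 7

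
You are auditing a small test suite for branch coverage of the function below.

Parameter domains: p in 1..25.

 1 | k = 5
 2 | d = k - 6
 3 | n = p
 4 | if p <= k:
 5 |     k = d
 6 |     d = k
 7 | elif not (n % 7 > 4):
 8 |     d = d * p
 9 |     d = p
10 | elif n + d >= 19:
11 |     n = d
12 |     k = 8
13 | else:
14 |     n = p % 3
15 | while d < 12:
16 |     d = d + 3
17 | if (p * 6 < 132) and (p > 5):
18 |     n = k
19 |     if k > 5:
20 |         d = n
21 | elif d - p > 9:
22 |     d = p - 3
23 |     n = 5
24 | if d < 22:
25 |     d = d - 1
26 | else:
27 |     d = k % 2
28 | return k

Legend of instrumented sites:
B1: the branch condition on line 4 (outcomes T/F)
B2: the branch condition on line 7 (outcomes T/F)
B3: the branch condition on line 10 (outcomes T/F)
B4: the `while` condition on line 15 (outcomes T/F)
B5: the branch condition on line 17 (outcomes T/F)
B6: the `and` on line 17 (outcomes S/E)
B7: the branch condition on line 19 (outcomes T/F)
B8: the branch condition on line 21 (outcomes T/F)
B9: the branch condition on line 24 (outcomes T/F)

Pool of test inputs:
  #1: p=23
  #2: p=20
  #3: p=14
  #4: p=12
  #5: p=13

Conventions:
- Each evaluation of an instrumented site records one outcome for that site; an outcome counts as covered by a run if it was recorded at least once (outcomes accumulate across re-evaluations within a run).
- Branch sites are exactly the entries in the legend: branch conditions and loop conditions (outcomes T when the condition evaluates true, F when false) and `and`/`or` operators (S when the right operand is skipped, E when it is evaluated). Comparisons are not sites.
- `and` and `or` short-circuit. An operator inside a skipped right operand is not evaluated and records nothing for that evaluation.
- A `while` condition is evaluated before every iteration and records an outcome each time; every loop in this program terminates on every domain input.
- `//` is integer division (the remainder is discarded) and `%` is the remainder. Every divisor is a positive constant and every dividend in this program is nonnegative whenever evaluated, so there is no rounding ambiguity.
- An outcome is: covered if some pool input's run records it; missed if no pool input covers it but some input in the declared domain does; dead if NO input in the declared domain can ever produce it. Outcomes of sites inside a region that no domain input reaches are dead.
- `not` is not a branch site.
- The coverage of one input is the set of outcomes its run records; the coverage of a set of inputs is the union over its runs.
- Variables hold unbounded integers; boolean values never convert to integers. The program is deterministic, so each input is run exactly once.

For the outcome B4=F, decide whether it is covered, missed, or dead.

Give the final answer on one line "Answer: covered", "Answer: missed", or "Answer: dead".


B4=F is recorded by pool input(s) 1, 2, 3, 4, 5 -> covered
Answer: covered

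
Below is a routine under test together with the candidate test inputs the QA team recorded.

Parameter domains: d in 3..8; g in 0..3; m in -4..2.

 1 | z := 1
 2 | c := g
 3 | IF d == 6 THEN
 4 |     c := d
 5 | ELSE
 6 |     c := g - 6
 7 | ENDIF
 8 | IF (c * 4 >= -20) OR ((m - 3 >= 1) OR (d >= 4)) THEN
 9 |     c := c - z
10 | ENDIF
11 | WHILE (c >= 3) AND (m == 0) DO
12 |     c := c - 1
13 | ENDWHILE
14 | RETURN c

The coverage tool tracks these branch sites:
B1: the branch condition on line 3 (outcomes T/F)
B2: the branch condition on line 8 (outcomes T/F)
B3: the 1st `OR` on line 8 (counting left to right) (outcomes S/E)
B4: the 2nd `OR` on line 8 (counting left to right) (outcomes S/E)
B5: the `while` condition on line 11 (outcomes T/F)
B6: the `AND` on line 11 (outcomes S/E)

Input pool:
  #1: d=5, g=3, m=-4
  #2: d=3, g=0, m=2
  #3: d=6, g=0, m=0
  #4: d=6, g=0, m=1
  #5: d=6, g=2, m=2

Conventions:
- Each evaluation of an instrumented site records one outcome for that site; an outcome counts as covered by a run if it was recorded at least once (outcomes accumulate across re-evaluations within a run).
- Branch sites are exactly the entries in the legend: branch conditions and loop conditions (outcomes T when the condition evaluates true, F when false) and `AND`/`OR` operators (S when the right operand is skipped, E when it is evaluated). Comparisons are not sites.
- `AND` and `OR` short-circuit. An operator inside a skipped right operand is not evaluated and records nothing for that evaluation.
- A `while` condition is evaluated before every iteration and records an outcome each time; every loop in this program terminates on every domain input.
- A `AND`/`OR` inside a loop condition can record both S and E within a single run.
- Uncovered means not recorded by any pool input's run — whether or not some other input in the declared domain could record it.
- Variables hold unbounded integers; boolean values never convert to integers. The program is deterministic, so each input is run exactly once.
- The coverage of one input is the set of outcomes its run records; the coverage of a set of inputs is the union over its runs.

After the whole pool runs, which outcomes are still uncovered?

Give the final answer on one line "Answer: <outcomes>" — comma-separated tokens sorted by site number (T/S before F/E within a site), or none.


run #1 (d=5, g=3, m=-4) runs B1->F, B3->S, B2->T, B6->S, B5->F; records B1=F, B2=T, B3=S, B5=F, B6=S
run #2 (d=3, g=0, m=2) runs B1->F, B3->E, B4->E, B2->F, B6->S, B5->F; records B1=F, B2=F, B3=E, B4=E, B5=F, B6=S
run #3 (d=6, g=0, m=0) runs B1->T, B3->S, B2->T, B6->E, B5->T, B6->E, B5->T, B6->E, B5->T, B6->S, B5->F; records B1=T, B2=T, B3=S, B5=T, B5=F, B6=S, B6=E
run #4 (d=6, g=0, m=1) runs B1->T, B3->S, B2->T, B6->E, B5->F; records B1=T, B2=T, B3=S, B5=F, B6=E
run #5 (d=6, g=2, m=2) runs B1->T, B3->S, B2->T, B6->E, B5->F; records B1=T, B2=T, B3=S, B5=F, B6=E
union over the pool: B1=T, B1=F, B2=T, B2=F, B3=S, B3=E, B4=E, B5=T, B5=F, B6=S, B6=E
uncovered (1 of 12): B4=S
Answer: B4=S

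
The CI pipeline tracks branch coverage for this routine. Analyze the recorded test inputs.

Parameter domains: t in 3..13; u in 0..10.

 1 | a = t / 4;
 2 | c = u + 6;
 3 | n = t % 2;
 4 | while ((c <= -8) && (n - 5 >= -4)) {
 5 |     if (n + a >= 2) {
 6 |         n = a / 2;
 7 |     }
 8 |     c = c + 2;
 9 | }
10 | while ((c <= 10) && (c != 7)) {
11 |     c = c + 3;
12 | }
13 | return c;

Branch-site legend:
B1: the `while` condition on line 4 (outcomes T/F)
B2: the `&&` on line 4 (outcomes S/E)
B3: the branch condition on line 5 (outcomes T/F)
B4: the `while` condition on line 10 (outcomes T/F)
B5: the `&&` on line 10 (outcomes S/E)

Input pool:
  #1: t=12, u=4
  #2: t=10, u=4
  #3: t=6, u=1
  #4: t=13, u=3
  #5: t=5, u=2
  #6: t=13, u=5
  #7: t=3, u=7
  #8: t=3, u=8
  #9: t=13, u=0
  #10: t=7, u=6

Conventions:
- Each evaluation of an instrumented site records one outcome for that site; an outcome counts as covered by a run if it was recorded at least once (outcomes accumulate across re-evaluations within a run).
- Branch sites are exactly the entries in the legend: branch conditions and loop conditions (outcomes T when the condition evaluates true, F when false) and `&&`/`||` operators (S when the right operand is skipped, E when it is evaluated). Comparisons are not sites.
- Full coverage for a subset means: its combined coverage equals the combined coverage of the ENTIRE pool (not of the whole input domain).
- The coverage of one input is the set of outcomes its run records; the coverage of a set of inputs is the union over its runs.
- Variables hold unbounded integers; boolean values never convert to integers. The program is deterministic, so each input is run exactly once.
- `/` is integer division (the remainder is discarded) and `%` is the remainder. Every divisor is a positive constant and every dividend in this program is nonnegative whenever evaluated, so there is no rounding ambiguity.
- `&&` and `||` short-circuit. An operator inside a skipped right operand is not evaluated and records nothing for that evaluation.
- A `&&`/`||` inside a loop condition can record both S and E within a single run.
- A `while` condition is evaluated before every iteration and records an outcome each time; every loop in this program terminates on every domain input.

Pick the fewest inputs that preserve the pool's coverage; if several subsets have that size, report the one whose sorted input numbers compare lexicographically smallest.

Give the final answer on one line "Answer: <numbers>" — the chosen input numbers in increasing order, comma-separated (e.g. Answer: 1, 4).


#1 (t=12, u=4) -> B2->S, B1->F, B5->E, B4->T, B5->S, B4->F; covered: B1=F, B2=S, B4=T, B4=F, B5=S, B5=E
#2 (t=10, u=4) -> B2->S, B1->F, B5->E, B4->T, B5->S, B4->F; covered: B1=F, B2=S, B4=T, B4=F, B5=S, B5=E
#3 (t=6, u=1) -> B2->S, B1->F, B5->E, B4->F; covered: B1=F, B2=S, B4=F, B5=E
#4 (t=13, u=3) -> B2->S, B1->F, B5->E, B4->T, B5->S, B4->F; covered: B1=F, B2=S, B4=T, B4=F, B5=S, B5=E
#5 (t=5, u=2) -> B2->S, B1->F, B5->E, B4->T, B5->S, B4->F; covered: B1=F, B2=S, B4=T, B4=F, B5=S, B5=E
#6 (t=13, u=5) -> B2->S, B1->F, B5->S, B4->F; covered: B1=F, B2=S, B4=F, B5=S
#7 (t=3, u=7) -> B2->S, B1->F, B5->S, B4->F; covered: B1=F, B2=S, B4=F, B5=S
#8 (t=3, u=8) -> B2->S, B1->F, B5->S, B4->F; covered: B1=F, B2=S, B4=F, B5=S
#9 (t=13, u=0) -> B2->S, B1->F, B5->E, B4->T, B5->E, B4->T, B5->S, B4->F; covered: B1=F, B2=S, B4=T, B4=F, B5=S, B5=E
#10 (t=7, u=6) -> B2->S, B1->F, B5->S, B4->F; covered: B1=F, B2=S, B4=F, B5=S
pool-wide coverage (6 outcomes): B1=F, B2=S, B4=T, B4=F, B5=S, B5=E
size 1: inputs {1} cover all 6 outcomes, and no lexicographically smaller subset of this size does
Answer: 1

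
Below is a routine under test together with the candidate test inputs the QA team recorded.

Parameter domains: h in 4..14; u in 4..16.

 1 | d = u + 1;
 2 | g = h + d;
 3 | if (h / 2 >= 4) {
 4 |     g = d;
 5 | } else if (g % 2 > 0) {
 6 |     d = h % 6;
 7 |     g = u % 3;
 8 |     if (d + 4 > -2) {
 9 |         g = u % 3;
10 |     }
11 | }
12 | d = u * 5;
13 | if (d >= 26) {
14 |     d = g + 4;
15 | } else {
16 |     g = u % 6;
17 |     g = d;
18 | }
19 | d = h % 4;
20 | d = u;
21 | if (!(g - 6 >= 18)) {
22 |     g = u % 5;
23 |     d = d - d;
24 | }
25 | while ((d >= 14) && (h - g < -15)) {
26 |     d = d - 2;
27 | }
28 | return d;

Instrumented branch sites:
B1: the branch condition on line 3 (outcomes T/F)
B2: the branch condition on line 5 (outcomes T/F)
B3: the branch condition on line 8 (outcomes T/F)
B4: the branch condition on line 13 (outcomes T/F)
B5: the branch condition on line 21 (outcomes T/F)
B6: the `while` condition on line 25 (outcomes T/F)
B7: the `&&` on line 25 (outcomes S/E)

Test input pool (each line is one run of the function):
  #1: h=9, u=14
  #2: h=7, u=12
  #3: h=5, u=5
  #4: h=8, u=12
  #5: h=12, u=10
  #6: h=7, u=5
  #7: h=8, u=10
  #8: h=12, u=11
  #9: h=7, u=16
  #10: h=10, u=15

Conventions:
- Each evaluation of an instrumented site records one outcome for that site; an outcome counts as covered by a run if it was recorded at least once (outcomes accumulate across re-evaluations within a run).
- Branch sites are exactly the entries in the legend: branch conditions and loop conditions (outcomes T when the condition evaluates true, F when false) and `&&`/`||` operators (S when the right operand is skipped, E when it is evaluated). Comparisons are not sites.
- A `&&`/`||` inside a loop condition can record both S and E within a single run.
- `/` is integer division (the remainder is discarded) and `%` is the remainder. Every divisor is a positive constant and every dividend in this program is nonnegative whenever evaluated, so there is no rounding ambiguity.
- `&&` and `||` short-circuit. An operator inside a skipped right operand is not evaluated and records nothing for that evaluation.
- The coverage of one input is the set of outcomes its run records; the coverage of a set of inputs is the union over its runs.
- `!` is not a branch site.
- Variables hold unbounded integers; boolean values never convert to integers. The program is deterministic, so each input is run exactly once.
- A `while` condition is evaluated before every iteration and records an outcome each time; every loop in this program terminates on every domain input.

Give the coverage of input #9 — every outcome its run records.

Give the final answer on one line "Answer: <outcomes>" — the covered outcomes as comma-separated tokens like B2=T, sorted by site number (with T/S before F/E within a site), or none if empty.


Running input #9 (h=7, u=16), event by event:
  B1->F, B2->F, B4->T, B5->F, B7->E, B6->T, B7->E, B6->T, B7->S, B6->F
deduplicating events, the covered set is: B1=F, B2=F, B4=T, B5=F, B6=T, B6=F, B7=S, B7=E
Answer: B1=F, B2=F, B4=T, B5=F, B6=T, B6=F, B7=S, B7=E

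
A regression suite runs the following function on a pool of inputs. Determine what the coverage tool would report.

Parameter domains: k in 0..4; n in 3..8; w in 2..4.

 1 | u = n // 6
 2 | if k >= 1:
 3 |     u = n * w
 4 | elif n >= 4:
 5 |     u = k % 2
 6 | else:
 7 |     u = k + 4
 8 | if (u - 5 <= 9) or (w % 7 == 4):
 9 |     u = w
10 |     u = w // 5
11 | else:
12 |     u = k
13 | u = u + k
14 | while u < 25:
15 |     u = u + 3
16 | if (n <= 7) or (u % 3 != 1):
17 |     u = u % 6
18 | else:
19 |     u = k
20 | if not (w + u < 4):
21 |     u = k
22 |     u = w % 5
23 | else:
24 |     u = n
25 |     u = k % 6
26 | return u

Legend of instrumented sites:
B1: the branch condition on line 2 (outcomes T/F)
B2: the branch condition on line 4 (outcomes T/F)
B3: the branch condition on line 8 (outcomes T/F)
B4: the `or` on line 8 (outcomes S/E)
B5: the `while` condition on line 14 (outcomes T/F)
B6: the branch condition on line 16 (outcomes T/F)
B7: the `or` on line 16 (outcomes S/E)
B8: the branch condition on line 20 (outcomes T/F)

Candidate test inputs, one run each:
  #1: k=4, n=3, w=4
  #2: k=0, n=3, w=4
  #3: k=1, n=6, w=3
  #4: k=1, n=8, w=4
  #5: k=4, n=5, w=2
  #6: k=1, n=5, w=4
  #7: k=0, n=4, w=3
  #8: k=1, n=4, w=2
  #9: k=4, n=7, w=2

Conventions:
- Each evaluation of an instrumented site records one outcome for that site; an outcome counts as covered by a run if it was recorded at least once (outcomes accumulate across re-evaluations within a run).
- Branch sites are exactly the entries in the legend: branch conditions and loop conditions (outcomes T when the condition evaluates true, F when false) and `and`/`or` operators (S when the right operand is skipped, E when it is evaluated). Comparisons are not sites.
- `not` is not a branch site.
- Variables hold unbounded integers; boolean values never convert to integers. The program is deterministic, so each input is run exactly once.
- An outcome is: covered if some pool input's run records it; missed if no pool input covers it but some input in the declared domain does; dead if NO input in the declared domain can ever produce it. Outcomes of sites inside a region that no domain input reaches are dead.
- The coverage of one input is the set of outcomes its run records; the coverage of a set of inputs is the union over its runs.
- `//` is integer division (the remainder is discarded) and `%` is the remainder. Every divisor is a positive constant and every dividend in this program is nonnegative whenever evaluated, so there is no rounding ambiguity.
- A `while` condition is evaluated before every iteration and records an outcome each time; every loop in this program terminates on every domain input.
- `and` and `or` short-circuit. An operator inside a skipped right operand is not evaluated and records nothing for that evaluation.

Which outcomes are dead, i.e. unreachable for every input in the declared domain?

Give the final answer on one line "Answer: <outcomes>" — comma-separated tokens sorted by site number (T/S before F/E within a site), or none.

running all 90 domain inputs and tallying outcomes:
  reachable outcomes have witnesses, e.g. B1=T (e.g. k=1, n=3, w=2), B1=F (e.g. k=0, n=3, w=2), B2=T (e.g. k=0, n=4, w=2), B2=F (e.g. k=0, n=3, w=2)

Answer: none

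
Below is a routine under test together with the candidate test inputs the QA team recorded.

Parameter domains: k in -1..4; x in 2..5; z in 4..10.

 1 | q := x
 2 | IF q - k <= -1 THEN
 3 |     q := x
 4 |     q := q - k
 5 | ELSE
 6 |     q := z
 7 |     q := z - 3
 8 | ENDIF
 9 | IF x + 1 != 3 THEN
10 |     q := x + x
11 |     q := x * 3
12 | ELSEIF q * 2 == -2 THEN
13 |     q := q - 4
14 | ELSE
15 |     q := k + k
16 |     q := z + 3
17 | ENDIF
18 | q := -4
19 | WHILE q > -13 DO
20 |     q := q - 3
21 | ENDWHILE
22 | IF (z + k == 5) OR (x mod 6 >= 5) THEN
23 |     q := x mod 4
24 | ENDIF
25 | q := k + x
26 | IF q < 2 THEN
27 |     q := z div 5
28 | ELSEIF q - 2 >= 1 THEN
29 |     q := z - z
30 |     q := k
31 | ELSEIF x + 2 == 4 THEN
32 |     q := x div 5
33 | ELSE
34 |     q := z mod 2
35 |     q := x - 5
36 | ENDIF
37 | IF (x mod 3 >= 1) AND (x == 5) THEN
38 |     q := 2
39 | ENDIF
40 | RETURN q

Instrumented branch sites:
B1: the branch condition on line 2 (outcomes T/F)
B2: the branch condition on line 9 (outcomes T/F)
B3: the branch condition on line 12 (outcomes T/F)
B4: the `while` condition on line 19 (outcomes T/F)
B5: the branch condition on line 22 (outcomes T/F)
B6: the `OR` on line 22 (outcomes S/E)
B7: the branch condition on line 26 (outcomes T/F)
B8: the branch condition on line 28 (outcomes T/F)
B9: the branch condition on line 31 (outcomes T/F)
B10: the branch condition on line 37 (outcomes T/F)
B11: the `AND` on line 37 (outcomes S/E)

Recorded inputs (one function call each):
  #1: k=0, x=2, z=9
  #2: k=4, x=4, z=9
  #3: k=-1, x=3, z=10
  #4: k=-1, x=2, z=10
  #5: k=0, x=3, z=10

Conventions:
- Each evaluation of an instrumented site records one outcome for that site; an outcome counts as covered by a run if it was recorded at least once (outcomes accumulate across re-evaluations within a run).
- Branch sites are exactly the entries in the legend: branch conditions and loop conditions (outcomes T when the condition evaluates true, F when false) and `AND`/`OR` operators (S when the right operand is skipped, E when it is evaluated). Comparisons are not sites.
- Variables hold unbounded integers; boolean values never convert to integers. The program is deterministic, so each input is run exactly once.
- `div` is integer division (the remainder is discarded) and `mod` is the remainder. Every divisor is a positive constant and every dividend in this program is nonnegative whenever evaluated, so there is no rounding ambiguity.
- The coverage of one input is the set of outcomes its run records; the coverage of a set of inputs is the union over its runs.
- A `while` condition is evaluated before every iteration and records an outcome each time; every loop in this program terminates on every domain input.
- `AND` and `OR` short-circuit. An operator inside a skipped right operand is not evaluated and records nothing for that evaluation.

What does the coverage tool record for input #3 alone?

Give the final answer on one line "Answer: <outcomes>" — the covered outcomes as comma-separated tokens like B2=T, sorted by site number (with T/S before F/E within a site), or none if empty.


Event log for input #3 (k=-1, x=3, z=10):
  B1->F, B2->T, B4->T, B4->T, B4->T, B4->F, B6->E, B5->F, B7->F, B8->F
  B9->F, B11->S, B10->F
deduplicating events, the covered set is: B1=F, B2=T, B4=T, B4=F, B5=F, B6=E, B7=F, B8=F, B9=F, B10=F, B11=S
Answer: B1=F, B2=T, B4=T, B4=F, B5=F, B6=E, B7=F, B8=F, B9=F, B10=F, B11=S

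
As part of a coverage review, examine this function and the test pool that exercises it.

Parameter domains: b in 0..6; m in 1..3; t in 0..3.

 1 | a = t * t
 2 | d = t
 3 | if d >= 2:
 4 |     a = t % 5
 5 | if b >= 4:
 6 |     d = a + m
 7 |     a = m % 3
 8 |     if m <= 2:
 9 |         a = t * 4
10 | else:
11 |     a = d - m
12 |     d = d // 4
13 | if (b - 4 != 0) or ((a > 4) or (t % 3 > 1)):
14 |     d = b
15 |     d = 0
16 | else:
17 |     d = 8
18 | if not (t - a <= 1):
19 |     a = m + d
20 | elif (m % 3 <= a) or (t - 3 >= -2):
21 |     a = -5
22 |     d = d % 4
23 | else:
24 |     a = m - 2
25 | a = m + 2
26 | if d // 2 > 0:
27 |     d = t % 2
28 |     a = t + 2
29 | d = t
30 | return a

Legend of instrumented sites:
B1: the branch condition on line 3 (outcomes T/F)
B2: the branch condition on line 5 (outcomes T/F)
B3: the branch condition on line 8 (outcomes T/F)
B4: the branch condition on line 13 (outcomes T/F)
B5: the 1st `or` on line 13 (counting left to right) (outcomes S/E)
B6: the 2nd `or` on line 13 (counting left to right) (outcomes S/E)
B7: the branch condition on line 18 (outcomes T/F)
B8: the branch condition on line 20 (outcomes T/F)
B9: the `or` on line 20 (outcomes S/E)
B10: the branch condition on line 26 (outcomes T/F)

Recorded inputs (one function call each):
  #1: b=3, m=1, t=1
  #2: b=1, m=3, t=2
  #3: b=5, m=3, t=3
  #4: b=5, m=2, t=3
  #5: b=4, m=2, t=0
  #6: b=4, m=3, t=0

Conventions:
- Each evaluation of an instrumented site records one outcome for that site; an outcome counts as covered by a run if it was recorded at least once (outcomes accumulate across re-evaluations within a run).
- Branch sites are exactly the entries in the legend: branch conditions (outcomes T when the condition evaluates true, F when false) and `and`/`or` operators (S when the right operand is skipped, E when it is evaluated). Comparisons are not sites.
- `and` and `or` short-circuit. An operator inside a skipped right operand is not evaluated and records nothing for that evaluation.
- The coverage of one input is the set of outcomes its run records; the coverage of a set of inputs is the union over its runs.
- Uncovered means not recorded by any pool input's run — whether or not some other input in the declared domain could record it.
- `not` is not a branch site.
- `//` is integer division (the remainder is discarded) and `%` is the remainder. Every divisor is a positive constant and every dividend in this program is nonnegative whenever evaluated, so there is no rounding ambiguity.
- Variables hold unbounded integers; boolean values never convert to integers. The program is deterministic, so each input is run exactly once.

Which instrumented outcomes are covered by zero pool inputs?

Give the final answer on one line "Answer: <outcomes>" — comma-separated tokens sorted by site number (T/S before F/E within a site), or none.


run #1 (b=3, m=1, t=1) runs B1->F, B2->F, B5->S, B4->T, B7->F, B9->E, B8->T, B10->F; records B1=F, B2=F, B4=T, B5=S, B7=F, B8=T, B9=E, B10=F
run #2 (b=1, m=3, t=2) runs B1->T, B2->F, B5->S, B4->T, B7->T, B10->F; records B1=T, B2=F, B4=T, B5=S, B7=T, B10=F
run #3 (b=5, m=3, t=3) runs B1->T, B2->T, B3->F, B5->S, B4->T, B7->T, B10->F; records B1=T, B2=T, B3=F, B4=T, B5=S, B7=T, B10=F
run #4 (b=5, m=2, t=3) runs B1->T, B2->T, B3->T, B5->S, B4->T, B7->F, B9->S, B8->T, B10->F; records B1=T, B2=T, B3=T, B4=T, B5=S, B7=F, B8=T, B9=S, B10=F
run #5 (b=4, m=2, t=0) runs B1->F, B2->T, B3->T, B5->E, B6->E, B4->F, B7->F, B9->E, B8->F, B10->T; records B1=F, B2=T, B3=T, B4=F, B5=E, B6=E, B7=F, B8=F, B9=E, B10=T
run #6 (b=4, m=3, t=0) runs B1->F, B2->T, B3->F, B5->E, B6->E, B4->F, B7->F, B9->S, B8->T, B10->F; records B1=F, B2=T, B3=F, B4=F, B5=E, B6=E, B7=F, B8=T, B9=S, B10=F
union over the pool: B1=T, B1=F, B2=T, B2=F, B3=T, B3=F, B4=T, B4=F, B5=S, B5=E, B6=E, B7=T, B7=F, B8=T, B8=F, B9=S, B9=E, B10=T, B10=F
uncovered (1 of 20): B6=S
Answer: B6=S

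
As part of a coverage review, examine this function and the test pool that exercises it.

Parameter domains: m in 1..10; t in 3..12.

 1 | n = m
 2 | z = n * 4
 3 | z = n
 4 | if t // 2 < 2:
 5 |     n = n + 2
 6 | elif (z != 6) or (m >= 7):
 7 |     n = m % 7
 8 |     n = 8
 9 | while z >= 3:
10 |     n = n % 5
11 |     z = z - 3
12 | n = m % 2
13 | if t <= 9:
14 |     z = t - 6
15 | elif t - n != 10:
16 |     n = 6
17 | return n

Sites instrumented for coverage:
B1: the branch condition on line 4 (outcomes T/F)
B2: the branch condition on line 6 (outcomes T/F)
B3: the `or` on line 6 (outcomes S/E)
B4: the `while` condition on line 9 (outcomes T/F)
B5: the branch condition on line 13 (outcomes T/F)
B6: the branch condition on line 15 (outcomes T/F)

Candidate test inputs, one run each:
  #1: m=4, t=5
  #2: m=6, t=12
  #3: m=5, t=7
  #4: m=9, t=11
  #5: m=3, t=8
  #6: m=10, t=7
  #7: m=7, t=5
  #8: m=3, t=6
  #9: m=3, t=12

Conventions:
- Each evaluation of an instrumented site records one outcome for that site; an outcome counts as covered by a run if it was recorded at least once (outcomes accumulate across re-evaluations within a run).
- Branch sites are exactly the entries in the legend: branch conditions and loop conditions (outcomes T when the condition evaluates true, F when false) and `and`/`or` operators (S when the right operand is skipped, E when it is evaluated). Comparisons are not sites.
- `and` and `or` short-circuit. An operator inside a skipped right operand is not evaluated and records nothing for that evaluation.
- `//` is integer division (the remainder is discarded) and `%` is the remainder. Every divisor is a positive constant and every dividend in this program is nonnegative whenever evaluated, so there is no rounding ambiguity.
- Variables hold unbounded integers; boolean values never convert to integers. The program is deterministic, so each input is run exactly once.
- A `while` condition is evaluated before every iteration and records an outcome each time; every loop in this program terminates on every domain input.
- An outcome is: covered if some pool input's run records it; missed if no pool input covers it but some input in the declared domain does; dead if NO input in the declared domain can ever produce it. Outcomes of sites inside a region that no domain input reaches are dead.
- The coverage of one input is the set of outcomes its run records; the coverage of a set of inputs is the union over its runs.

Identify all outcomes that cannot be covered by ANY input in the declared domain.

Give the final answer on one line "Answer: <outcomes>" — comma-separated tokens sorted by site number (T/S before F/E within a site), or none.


exhaustive pass over the 100-input domain:
  reachable outcomes have witnesses, e.g. B1=T (e.g. m=1, t=3), B1=F (e.g. m=1, t=4), B2=T (e.g. m=1, t=4), B2=F (e.g. m=6, t=4)
Answer: none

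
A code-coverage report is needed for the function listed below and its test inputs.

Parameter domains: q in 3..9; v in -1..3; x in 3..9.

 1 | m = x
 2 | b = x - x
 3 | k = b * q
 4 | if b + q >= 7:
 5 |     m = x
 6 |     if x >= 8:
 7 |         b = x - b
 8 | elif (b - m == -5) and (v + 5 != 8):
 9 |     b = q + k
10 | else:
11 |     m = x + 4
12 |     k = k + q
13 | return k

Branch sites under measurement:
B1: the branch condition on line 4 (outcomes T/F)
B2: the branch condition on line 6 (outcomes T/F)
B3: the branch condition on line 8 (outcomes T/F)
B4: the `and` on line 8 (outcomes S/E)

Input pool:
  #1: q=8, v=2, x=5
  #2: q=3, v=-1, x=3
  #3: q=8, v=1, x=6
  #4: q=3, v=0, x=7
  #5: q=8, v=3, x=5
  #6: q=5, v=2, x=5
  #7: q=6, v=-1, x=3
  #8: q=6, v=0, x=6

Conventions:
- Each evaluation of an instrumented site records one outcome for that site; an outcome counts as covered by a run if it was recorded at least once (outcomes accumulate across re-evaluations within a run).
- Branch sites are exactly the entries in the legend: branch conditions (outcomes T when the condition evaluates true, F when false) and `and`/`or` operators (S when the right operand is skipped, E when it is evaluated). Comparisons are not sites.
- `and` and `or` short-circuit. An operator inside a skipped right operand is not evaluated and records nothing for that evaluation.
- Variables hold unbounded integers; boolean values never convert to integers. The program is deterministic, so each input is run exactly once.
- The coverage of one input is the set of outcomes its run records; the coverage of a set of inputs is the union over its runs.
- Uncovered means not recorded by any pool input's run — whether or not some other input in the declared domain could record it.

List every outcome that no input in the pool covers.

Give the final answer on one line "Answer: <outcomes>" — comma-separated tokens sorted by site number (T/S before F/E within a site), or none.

#1 (q=8, v=2, x=5) -> covered: B1=T, B2=F
#2 (q=3, v=-1, x=3) -> covered: B1=F, B3=F, B4=S
#3 (q=8, v=1, x=6) -> covered: B1=T, B2=F
#4 (q=3, v=0, x=7) -> covered: B1=F, B3=F, B4=S
#5 (q=8, v=3, x=5) -> covered: B1=T, B2=F
#6 (q=5, v=2, x=5) -> covered: B1=F, B3=T, B4=E
#7 (q=6, v=-1, x=3) -> covered: B1=F, B3=F, B4=S
#8 (q=6, v=0, x=6) -> covered: B1=F, B3=F, B4=S
union over the pool: B1=T, B1=F, B2=F, B3=T, B3=F, B4=S, B4=E
uncovered (1 of 8): B2=T

Answer: B2=T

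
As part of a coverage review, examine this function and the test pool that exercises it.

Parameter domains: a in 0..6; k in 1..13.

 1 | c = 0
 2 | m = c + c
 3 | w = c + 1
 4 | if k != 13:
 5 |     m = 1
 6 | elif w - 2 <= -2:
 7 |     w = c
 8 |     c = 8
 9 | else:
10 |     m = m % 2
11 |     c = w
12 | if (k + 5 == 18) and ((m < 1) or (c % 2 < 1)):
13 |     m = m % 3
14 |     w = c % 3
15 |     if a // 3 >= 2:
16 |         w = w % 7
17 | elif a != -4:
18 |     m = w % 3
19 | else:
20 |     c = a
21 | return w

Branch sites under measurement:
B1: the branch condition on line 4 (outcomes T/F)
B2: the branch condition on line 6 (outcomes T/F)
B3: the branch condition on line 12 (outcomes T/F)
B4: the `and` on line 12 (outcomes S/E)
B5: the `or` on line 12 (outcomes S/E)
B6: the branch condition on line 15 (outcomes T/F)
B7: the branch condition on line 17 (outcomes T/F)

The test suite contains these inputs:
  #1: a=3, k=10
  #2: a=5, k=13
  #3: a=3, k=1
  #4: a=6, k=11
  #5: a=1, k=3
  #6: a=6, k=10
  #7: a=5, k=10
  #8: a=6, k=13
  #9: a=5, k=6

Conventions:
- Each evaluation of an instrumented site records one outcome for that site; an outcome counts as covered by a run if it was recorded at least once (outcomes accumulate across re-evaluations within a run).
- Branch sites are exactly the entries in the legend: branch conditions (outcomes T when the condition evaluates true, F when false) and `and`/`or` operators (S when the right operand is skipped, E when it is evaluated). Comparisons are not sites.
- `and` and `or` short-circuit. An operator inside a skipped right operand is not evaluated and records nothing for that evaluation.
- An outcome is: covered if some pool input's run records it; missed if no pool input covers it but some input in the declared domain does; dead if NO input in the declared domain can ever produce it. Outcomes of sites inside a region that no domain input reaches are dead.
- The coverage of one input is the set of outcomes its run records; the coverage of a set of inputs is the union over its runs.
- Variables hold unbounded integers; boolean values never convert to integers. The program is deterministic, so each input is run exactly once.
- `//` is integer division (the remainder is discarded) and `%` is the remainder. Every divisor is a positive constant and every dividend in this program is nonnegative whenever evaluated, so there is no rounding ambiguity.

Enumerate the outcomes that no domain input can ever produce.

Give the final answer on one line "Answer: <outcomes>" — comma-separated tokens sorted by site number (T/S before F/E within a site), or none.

sweeping the full domain (91 inputs) for each outcome:
  B2=T: unreachable across the whole domain -> dead
  B5=E: unreachable across the whole domain -> dead
  B7=F: unreachable across the whole domain -> dead
  reachable outcomes have witnesses, e.g. B1=T (e.g. a=0, k=1), B1=F (e.g. a=0, k=13), B2=F (e.g. a=0, k=13), B3=T (e.g. a=0, k=13)

Answer: B2=T, B5=E, B7=F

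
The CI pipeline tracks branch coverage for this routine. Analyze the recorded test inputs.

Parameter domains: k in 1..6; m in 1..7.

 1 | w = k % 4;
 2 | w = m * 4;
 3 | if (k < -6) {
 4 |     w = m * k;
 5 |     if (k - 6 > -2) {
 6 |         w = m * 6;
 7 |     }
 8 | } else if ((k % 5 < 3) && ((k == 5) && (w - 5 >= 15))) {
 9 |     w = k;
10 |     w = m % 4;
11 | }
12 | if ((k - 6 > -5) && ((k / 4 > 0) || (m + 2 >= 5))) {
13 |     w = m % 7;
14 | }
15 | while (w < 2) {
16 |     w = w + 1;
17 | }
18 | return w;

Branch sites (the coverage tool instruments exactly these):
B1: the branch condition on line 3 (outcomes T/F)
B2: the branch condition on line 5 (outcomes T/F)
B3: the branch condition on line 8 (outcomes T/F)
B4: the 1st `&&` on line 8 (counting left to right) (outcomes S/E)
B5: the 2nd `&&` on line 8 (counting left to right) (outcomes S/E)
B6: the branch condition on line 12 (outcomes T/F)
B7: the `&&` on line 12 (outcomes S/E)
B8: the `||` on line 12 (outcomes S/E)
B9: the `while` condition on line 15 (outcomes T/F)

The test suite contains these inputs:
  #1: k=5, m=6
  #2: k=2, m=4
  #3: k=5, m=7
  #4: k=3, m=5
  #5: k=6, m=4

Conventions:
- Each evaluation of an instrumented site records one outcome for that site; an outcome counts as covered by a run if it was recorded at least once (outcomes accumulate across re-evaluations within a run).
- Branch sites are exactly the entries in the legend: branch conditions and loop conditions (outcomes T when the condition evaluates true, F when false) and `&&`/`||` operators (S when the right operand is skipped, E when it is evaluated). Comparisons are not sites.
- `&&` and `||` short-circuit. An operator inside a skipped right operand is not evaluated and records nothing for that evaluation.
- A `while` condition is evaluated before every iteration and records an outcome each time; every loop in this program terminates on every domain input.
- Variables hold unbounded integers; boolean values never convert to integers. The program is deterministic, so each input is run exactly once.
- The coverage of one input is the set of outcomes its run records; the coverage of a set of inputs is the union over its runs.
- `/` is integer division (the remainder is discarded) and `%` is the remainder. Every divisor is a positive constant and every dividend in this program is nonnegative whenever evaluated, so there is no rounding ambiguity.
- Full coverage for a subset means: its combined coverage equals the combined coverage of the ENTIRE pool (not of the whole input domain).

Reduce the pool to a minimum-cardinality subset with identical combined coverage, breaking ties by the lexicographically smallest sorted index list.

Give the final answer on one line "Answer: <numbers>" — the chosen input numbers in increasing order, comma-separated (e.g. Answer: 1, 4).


input #1, k=5, m=6: events B1->F, B4->E, B5->E, B3->T, B7->E, B8->S, B6->T, B9->F; outcomes B1=F, B3=T, B4=E, B5=E, B6=T, B7=E, B8=S, B9=F
input #2, k=2, m=4: events B1->F, B4->E, B5->S, B3->F, B7->E, B8->E, B6->T, B9->F; outcomes B1=F, B3=F, B4=E, B5=S, B6=T, B7=E, B8=E, B9=F
input #3, k=5, m=7: events B1->F, B4->E, B5->E, B3->T, B7->E, B8->S, B6->T, B9->T, B9->T, B9->F; outcomes B1=F, B3=T, B4=E, B5=E, B6=T, B7=E, B8=S, B9=T, B9=F
input #4, k=3, m=5: events B1->F, B4->S, B3->F, B7->E, B8->E, B6->T, B9->F; outcomes B1=F, B3=F, B4=S, B6=T, B7=E, B8=E, B9=F
input #5, k=6, m=4: events B1->F, B4->E, B5->S, B3->F, B7->E, B8->S, B6->T, B9->F; outcomes B1=F, B3=F, B4=E, B5=S, B6=T, B7=E, B8=S, B9=F
the full pool covers 13 outcomes: B1=F, B3=T, B3=F, B4=S, B4=E, B5=S, B5=E, B6=T, B7=E, B8=S, B8=E, B9=T, B9=F
size 1 is not enough: best union over all size-1 subsets is 9/13
size 2 is not enough: best union over all size-2 subsets is 12/13
size 3: inputs {2, 3, 4} cover all 13 outcomes, and no lexicographically smaller subset of this size does
Answer: 2, 3, 4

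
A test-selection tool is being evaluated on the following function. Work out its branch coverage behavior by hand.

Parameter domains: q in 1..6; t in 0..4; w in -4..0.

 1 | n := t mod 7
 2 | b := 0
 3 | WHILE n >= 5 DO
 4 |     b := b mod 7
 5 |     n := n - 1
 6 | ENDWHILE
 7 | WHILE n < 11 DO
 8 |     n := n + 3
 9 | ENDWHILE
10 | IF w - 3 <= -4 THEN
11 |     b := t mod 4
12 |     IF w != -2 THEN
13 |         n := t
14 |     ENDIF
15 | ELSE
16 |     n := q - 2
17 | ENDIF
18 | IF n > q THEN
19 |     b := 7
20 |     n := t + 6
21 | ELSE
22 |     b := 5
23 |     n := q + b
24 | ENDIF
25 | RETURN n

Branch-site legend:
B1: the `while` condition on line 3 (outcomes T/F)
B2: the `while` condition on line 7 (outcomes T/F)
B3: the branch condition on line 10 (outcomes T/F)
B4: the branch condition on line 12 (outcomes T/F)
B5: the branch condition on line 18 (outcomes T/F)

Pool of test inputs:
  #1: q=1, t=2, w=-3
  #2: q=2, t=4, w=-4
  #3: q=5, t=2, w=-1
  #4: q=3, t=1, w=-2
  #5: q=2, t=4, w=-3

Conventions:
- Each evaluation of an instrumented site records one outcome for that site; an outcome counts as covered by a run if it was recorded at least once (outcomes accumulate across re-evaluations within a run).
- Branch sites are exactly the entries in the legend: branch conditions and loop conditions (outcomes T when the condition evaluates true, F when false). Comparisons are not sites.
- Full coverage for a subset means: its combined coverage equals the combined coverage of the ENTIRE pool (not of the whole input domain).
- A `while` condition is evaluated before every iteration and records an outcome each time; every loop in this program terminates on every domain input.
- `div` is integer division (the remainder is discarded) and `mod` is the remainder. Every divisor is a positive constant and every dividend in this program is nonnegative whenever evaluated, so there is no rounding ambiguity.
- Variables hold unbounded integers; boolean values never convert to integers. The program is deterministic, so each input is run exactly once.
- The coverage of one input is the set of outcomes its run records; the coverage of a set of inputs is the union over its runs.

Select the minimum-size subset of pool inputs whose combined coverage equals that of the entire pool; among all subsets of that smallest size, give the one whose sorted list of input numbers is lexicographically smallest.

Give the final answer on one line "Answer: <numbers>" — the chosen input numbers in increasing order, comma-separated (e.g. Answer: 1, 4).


test 1 (q=1, t=2, w=-3) fires B1->F, B2->T, B2->T, B2->T, B2->F, B3->T, B4->T, B5->T; hits B1=F, B2=T, B2=F, B3=T, B4=T, B5=T
test 2 (q=2, t=4, w=-4) fires B1->F, B2->T, B2->T, B2->T, B2->F, B3->T, B4->T, B5->T; hits B1=F, B2=T, B2=F, B3=T, B4=T, B5=T
test 3 (q=5, t=2, w=-1) fires B1->F, B2->T, B2->T, B2->T, B2->F, B3->T, B4->T, B5->F; hits B1=F, B2=T, B2=F, B3=T, B4=T, B5=F
test 4 (q=3, t=1, w=-2) fires B1->F, B2->T, B2->T, B2->T, B2->T, B2->F, B3->T, B4->F, B5->T; hits B1=F, B2=T, B2=F, B3=T, B4=F, B5=T
test 5 (q=2, t=4, w=-3) fires B1->F, B2->T, B2->T, B2->T, B2->F, B3->T, B4->T, B5->T; hits B1=F, B2=T, B2=F, B3=T, B4=T, B5=T
the full pool covers 8 outcomes: B1=F, B2=T, B2=F, B3=T, B4=T, B4=F, B5=T, B5=F
no size-1 subset reaches all 8 outcomes (best union: 6/8)
at size 2, {3, 4} reaches all 8 outcomes; every lexicographically earlier size-2 subset fails
Answer: 3, 4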